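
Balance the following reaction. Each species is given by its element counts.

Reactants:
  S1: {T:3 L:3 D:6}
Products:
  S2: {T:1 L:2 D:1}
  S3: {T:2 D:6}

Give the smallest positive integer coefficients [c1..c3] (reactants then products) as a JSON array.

Coefficients: [4, 6, 3]

T: 4·3 = 12 | 6·1+3·2 = 12
L: 4·3 = 12 | 6·2+3·0 = 12
D: 4·6 = 24 | 6·1+3·6 = 24
gcd(4,6,3) = 1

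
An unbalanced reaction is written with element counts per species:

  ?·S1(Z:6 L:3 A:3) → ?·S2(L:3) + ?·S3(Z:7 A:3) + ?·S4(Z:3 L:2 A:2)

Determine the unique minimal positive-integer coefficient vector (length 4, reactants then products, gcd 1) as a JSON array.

Z: 5·6 = 30 | 3·0+3·7+3·3 = 30
L: 5·3 = 15 | 3·3+3·0+3·2 = 15
A: 5·3 = 15 | 3·0+3·3+3·2 = 15
gcd(5,3,3,3) = 1

Coefficients: [5, 3, 3, 3]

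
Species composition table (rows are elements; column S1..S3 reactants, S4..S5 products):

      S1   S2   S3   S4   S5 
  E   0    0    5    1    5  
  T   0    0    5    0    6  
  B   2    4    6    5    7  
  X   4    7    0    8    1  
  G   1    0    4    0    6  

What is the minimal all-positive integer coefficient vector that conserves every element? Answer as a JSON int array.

Coefficients: [6, 3, 6, 5, 5]

E: 6·0+3·0+6·5 = 30 | 5·1+5·5 = 30
T: 6·0+3·0+6·5 = 30 | 5·0+5·6 = 30
B: 6·2+3·4+6·6 = 60 | 5·5+5·7 = 60
X: 6·4+3·7+6·0 = 45 | 5·8+5·1 = 45
G: 6·1+3·0+6·4 = 30 | 5·0+5·6 = 30
gcd(6,3,6,5,5) = 1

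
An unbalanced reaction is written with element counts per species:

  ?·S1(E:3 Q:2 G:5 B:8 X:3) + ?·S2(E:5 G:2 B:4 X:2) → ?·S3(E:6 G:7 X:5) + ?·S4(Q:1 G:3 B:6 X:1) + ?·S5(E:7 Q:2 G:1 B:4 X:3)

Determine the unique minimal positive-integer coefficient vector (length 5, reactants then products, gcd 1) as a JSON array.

E: 5·3+1·5 = 20 | 1·6+6·0+2·7 = 20
Q: 5·2+1·0 = 10 | 1·0+6·1+2·2 = 10
G: 5·5+1·2 = 27 | 1·7+6·3+2·1 = 27
B: 5·8+1·4 = 44 | 1·0+6·6+2·4 = 44
X: 5·3+1·2 = 17 | 1·5+6·1+2·3 = 17
gcd(5,1,1,6,2) = 1

Coefficients: [5, 1, 1, 6, 2]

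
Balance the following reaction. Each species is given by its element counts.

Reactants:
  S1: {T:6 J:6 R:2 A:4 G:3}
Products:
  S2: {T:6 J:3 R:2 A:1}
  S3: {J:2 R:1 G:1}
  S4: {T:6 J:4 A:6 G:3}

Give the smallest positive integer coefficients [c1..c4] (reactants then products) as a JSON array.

T: 5·6 = 30 | 2·6+6·0+3·6 = 30
J: 5·6 = 30 | 2·3+6·2+3·4 = 30
R: 5·2 = 10 | 2·2+6·1+3·0 = 10
A: 5·4 = 20 | 2·1+6·0+3·6 = 20
G: 5·3 = 15 | 2·0+6·1+3·3 = 15
gcd(5,2,6,3) = 1

Coefficients: [5, 2, 6, 3]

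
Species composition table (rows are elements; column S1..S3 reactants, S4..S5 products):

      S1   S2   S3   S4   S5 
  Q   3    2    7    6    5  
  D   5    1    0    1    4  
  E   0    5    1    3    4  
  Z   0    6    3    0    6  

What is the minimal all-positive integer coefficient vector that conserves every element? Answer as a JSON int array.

Q: 4·3+5·2+2·7 = 36 | 1·6+6·5 = 36
D: 4·5+5·1+2·0 = 25 | 1·1+6·4 = 25
E: 4·0+5·5+2·1 = 27 | 1·3+6·4 = 27
Z: 4·0+5·6+2·3 = 36 | 1·0+6·6 = 36
gcd(4,5,2,1,6) = 1

Coefficients: [4, 5, 2, 1, 6]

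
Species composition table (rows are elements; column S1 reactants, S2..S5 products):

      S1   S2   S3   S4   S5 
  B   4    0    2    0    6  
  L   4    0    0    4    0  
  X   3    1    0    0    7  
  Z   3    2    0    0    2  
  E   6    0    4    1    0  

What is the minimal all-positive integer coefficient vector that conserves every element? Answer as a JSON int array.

Coefficients: [4, 5, 5, 4, 1]

B: 4·4 = 16 | 5·0+5·2+4·0+1·6 = 16
L: 4·4 = 16 | 5·0+5·0+4·4+1·0 = 16
X: 4·3 = 12 | 5·1+5·0+4·0+1·7 = 12
Z: 4·3 = 12 | 5·2+5·0+4·0+1·2 = 12
E: 4·6 = 24 | 5·0+5·4+4·1+1·0 = 24
gcd(4,5,5,4,1) = 1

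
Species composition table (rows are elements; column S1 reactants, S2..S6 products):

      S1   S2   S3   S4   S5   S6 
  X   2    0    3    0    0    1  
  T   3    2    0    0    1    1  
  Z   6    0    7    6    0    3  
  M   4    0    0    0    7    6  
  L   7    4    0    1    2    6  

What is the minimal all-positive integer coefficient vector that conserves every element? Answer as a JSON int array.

X: 5·2 = 10 | 6·0+3·3+1·0+2·0+1·1 = 10
T: 5·3 = 15 | 6·2+3·0+1·0+2·1+1·1 = 15
Z: 5·6 = 30 | 6·0+3·7+1·6+2·0+1·3 = 30
M: 5·4 = 20 | 6·0+3·0+1·0+2·7+1·6 = 20
L: 5·7 = 35 | 6·4+3·0+1·1+2·2+1·6 = 35
gcd(5,6,3,1,2,1) = 1

Coefficients: [5, 6, 3, 1, 2, 1]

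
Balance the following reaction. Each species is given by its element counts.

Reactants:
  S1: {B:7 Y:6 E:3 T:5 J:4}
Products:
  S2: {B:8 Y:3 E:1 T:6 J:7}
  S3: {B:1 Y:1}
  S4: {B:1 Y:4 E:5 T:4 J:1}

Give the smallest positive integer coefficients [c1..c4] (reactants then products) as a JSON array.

B: 2·7 = 14 | 1·8+5·1+1·1 = 14
Y: 2·6 = 12 | 1·3+5·1+1·4 = 12
E: 2·3 = 6 | 1·1+5·0+1·5 = 6
T: 2·5 = 10 | 1·6+5·0+1·4 = 10
J: 2·4 = 8 | 1·7+5·0+1·1 = 8
gcd(2,1,5,1) = 1

Coefficients: [2, 1, 5, 1]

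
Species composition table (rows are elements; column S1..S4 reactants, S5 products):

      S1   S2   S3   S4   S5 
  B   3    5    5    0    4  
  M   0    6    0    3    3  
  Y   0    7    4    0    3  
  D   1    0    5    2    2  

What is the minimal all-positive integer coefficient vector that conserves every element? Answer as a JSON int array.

B: 3·3+2·5+1·5+2·0 = 24 | 6·4 = 24
M: 3·0+2·6+1·0+2·3 = 18 | 6·3 = 18
Y: 3·0+2·7+1·4+2·0 = 18 | 6·3 = 18
D: 3·1+2·0+1·5+2·2 = 12 | 6·2 = 12
gcd(3,2,1,2,6) = 1

Coefficients: [3, 2, 1, 2, 6]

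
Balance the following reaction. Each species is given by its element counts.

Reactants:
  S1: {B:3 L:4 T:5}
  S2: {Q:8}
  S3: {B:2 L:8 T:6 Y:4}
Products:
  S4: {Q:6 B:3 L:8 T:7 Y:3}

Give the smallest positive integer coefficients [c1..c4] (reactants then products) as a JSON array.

Coefficients: [2, 3, 3, 4]

Q: 2·0+3·8+3·0 = 24 | 4·6 = 24
B: 2·3+3·0+3·2 = 12 | 4·3 = 12
L: 2·4+3·0+3·8 = 32 | 4·8 = 32
T: 2·5+3·0+3·6 = 28 | 4·7 = 28
Y: 2·0+3·0+3·4 = 12 | 4·3 = 12
gcd(2,3,3,4) = 1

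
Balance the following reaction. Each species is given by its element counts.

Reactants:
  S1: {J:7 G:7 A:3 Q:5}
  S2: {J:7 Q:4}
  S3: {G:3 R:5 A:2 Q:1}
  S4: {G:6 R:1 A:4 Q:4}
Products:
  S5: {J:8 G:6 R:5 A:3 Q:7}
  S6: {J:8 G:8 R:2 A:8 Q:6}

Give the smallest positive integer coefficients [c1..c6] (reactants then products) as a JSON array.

Coefficients: [2, 6, 6, 2, 6, 1]

J: 2·7+6·7+6·0+2·0 = 56 | 6·8+1·8 = 56
G: 2·7+6·0+6·3+2·6 = 44 | 6·6+1·8 = 44
R: 2·0+6·0+6·5+2·1 = 32 | 6·5+1·2 = 32
A: 2·3+6·0+6·2+2·4 = 26 | 6·3+1·8 = 26
Q: 2·5+6·4+6·1+2·4 = 48 | 6·7+1·6 = 48
gcd(2,6,6,2,6,1) = 1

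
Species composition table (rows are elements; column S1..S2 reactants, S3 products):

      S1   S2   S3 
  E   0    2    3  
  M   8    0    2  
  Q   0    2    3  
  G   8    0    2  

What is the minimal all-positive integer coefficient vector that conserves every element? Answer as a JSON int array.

E: 1·0+6·2 = 12 | 4·3 = 12
M: 1·8+6·0 = 8 | 4·2 = 8
Q: 1·0+6·2 = 12 | 4·3 = 12
G: 1·8+6·0 = 8 | 4·2 = 8
gcd(1,6,4) = 1

Coefficients: [1, 6, 4]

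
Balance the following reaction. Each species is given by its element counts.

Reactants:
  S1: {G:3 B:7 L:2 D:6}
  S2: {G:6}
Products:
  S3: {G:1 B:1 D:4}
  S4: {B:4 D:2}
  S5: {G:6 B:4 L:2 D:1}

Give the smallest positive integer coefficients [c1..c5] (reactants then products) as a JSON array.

Coefficients: [6, 4, 6, 3, 6]

G: 6·3+4·6 = 42 | 6·1+3·0+6·6 = 42
B: 6·7+4·0 = 42 | 6·1+3·4+6·4 = 42
L: 6·2+4·0 = 12 | 6·0+3·0+6·2 = 12
D: 6·6+4·0 = 36 | 6·4+3·2+6·1 = 36
gcd(6,4,6,3,6) = 1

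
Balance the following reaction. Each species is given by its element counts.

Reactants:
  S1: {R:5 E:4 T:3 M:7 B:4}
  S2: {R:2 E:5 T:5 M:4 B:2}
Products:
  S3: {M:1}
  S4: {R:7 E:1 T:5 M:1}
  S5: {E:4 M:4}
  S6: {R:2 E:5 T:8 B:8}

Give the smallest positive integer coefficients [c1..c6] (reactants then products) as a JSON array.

R: 1·5+2·2 = 9 | 6·0+1·7+2·0+1·2 = 9
E: 1·4+2·5 = 14 | 6·0+1·1+2·4+1·5 = 14
T: 1·3+2·5 = 13 | 6·0+1·5+2·0+1·8 = 13
M: 1·7+2·4 = 15 | 6·1+1·1+2·4+1·0 = 15
B: 1·4+2·2 = 8 | 6·0+1·0+2·0+1·8 = 8
gcd(1,2,6,1,2,1) = 1

Coefficients: [1, 2, 6, 1, 2, 1]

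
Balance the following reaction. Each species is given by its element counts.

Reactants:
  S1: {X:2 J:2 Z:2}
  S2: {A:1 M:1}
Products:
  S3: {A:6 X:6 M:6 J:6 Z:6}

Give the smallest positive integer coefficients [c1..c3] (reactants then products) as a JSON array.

A: 3·0+6·1 = 6 | 1·6 = 6
X: 3·2+6·0 = 6 | 1·6 = 6
M: 3·0+6·1 = 6 | 1·6 = 6
J: 3·2+6·0 = 6 | 1·6 = 6
Z: 3·2+6·0 = 6 | 1·6 = 6
gcd(3,6,1) = 1

Coefficients: [3, 6, 1]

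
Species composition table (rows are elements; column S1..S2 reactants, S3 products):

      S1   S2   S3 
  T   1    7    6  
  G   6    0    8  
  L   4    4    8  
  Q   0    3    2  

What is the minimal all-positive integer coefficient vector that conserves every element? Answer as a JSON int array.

Coefficients: [4, 2, 3]

T: 4·1+2·7 = 18 | 3·6 = 18
G: 4·6+2·0 = 24 | 3·8 = 24
L: 4·4+2·4 = 24 | 3·8 = 24
Q: 4·0+2·3 = 6 | 3·2 = 6
gcd(4,2,3) = 1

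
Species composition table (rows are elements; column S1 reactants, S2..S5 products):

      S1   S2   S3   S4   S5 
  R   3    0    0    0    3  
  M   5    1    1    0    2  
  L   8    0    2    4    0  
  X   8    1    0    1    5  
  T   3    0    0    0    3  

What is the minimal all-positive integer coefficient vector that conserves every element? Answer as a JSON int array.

R: 3·3 = 9 | 5·0+4·0+4·0+3·3 = 9
M: 3·5 = 15 | 5·1+4·1+4·0+3·2 = 15
L: 3·8 = 24 | 5·0+4·2+4·4+3·0 = 24
X: 3·8 = 24 | 5·1+4·0+4·1+3·5 = 24
T: 3·3 = 9 | 5·0+4·0+4·0+3·3 = 9
gcd(3,5,4,4,3) = 1

Coefficients: [3, 5, 4, 4, 3]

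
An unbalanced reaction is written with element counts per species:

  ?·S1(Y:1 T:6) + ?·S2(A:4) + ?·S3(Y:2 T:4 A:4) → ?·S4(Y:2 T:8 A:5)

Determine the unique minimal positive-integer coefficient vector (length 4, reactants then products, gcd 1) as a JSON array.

Y: 4·1+3·0+2·2 = 8 | 4·2 = 8
T: 4·6+3·0+2·4 = 32 | 4·8 = 32
A: 4·0+3·4+2·4 = 20 | 4·5 = 20
gcd(4,3,2,4) = 1

Coefficients: [4, 3, 2, 4]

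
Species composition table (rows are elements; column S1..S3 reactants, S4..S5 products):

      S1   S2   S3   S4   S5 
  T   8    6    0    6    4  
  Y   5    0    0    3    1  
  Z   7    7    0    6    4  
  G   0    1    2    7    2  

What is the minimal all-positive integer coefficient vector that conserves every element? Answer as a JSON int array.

T: 1·8+1·6+5·0 = 14 | 1·6+2·4 = 14
Y: 1·5+1·0+5·0 = 5 | 1·3+2·1 = 5
Z: 1·7+1·7+5·0 = 14 | 1·6+2·4 = 14
G: 1·0+1·1+5·2 = 11 | 1·7+2·2 = 11
gcd(1,1,5,1,2) = 1

Coefficients: [1, 1, 5, 1, 2]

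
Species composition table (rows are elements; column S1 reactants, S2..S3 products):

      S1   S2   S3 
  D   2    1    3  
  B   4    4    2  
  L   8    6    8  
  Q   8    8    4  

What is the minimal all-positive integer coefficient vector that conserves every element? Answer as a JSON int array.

D: 5·2 = 10 | 4·1+2·3 = 10
B: 5·4 = 20 | 4·4+2·2 = 20
L: 5·8 = 40 | 4·6+2·8 = 40
Q: 5·8 = 40 | 4·8+2·4 = 40
gcd(5,4,2) = 1

Coefficients: [5, 4, 2]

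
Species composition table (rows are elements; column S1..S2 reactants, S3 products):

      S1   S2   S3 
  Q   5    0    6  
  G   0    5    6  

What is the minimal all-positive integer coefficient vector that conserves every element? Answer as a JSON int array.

Q: 6·5+6·0 = 30 | 5·6 = 30
G: 6·0+6·5 = 30 | 5·6 = 30
gcd(6,6,5) = 1

Coefficients: [6, 6, 5]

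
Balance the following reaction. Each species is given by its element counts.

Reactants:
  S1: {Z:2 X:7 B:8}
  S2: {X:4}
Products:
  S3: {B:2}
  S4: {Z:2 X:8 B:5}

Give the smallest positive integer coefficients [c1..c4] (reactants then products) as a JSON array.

Z: 4·2+1·0 = 8 | 6·0+4·2 = 8
X: 4·7+1·4 = 32 | 6·0+4·8 = 32
B: 4·8+1·0 = 32 | 6·2+4·5 = 32
gcd(4,1,6,4) = 1

Coefficients: [4, 1, 6, 4]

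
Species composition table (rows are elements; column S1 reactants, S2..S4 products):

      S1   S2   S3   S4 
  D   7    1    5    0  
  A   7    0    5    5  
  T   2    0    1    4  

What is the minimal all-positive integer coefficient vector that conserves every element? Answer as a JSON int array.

D: 5·7 = 35 | 5·1+6·5+1·0 = 35
A: 5·7 = 35 | 5·0+6·5+1·5 = 35
T: 5·2 = 10 | 5·0+6·1+1·4 = 10
gcd(5,5,6,1) = 1

Coefficients: [5, 5, 6, 1]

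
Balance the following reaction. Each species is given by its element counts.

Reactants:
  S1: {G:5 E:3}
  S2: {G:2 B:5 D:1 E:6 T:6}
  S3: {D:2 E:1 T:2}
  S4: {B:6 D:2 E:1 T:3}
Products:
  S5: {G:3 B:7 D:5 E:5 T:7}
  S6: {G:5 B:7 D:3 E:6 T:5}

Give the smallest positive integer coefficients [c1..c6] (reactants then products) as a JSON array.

Coefficients: [3, 1, 6, 5, 4, 1]

G: 3·5+1·2+6·0+5·0 = 17 | 4·3+1·5 = 17
B: 3·0+1·5+6·0+5·6 = 35 | 4·7+1·7 = 35
D: 3·0+1·1+6·2+5·2 = 23 | 4·5+1·3 = 23
E: 3·3+1·6+6·1+5·1 = 26 | 4·5+1·6 = 26
T: 3·0+1·6+6·2+5·3 = 33 | 4·7+1·5 = 33
gcd(3,1,6,5,4,1) = 1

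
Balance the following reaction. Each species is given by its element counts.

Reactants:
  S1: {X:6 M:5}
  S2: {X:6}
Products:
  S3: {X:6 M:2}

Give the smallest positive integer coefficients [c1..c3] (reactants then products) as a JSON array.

Coefficients: [2, 3, 5]

X: 2·6+3·6 = 30 | 5·6 = 30
M: 2·5+3·0 = 10 | 5·2 = 10
gcd(2,3,5) = 1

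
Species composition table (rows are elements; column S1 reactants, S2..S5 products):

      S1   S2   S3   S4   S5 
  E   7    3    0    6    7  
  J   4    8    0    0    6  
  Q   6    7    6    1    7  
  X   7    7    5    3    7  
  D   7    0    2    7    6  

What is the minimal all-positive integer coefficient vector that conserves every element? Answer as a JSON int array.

E: 5·7 = 35 | 1·3+1·0+3·6+2·7 = 35
J: 5·4 = 20 | 1·8+1·0+3·0+2·6 = 20
Q: 5·6 = 30 | 1·7+1·6+3·1+2·7 = 30
X: 5·7 = 35 | 1·7+1·5+3·3+2·7 = 35
D: 5·7 = 35 | 1·0+1·2+3·7+2·6 = 35
gcd(5,1,1,3,2) = 1

Coefficients: [5, 1, 1, 3, 2]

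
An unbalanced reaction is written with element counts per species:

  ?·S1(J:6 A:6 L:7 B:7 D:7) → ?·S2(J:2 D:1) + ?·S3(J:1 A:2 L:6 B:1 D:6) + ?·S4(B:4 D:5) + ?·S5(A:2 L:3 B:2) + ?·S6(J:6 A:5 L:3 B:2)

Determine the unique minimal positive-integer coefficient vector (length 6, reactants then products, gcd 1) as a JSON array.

Coefficients: [6, 5, 2, 5, 6, 4]

J: 6·6 = 36 | 5·2+2·1+5·0+6·0+4·6 = 36
A: 6·6 = 36 | 5·0+2·2+5·0+6·2+4·5 = 36
L: 6·7 = 42 | 5·0+2·6+5·0+6·3+4·3 = 42
B: 6·7 = 42 | 5·0+2·1+5·4+6·2+4·2 = 42
D: 6·7 = 42 | 5·1+2·6+5·5+6·0+4·0 = 42
gcd(6,5,2,5,6,4) = 1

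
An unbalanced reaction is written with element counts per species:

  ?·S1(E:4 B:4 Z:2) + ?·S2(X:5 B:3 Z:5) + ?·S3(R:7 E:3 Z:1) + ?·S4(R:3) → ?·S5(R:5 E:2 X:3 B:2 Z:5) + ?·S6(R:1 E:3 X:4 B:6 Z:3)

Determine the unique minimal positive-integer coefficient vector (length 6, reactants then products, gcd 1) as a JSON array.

Coefficients: [3, 6, 3, 4, 6, 3]

R: 3·0+6·0+3·7+4·3 = 33 | 6·5+3·1 = 33
E: 3·4+6·0+3·3+4·0 = 21 | 6·2+3·3 = 21
X: 3·0+6·5+3·0+4·0 = 30 | 6·3+3·4 = 30
B: 3·4+6·3+3·0+4·0 = 30 | 6·2+3·6 = 30
Z: 3·2+6·5+3·1+4·0 = 39 | 6·5+3·3 = 39
gcd(3,6,3,4,6,3) = 1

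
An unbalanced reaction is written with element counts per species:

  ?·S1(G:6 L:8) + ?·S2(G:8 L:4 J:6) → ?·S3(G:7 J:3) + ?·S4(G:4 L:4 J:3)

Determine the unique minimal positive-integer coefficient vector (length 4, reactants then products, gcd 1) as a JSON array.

G: 1·6+4·8 = 38 | 2·7+6·4 = 38
L: 1·8+4·4 = 24 | 2·0+6·4 = 24
J: 1·0+4·6 = 24 | 2·3+6·3 = 24
gcd(1,4,2,6) = 1

Coefficients: [1, 4, 2, 6]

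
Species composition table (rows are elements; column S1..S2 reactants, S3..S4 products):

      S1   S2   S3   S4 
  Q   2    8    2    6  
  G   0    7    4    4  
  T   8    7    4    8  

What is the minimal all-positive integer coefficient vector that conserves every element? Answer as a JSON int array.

Coefficients: [3, 4, 1, 6]

Q: 3·2+4·8 = 38 | 1·2+6·6 = 38
G: 3·0+4·7 = 28 | 1·4+6·4 = 28
T: 3·8+4·7 = 52 | 1·4+6·8 = 52
gcd(3,4,1,6) = 1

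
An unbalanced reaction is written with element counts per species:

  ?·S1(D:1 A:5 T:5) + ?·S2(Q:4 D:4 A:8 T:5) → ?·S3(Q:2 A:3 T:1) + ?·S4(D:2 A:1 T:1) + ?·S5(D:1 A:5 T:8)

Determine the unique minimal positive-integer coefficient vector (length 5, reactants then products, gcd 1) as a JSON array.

Q: 1·0+3·4 = 12 | 6·2+6·0+1·0 = 12
D: 1·1+3·4 = 13 | 6·0+6·2+1·1 = 13
A: 1·5+3·8 = 29 | 6·3+6·1+1·5 = 29
T: 1·5+3·5 = 20 | 6·1+6·1+1·8 = 20
gcd(1,3,6,6,1) = 1

Coefficients: [1, 3, 6, 6, 1]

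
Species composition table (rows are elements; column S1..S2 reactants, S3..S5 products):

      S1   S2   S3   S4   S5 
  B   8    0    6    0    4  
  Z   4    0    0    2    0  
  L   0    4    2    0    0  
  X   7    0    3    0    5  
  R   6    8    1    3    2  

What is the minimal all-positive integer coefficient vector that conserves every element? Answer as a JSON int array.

B: 3·8+1·0 = 24 | 2·6+6·0+3·4 = 24
Z: 3·4+1·0 = 12 | 2·0+6·2+3·0 = 12
L: 3·0+1·4 = 4 | 2·2+6·0+3·0 = 4
X: 3·7+1·0 = 21 | 2·3+6·0+3·5 = 21
R: 3·6+1·8 = 26 | 2·1+6·3+3·2 = 26
gcd(3,1,2,6,3) = 1

Coefficients: [3, 1, 2, 6, 3]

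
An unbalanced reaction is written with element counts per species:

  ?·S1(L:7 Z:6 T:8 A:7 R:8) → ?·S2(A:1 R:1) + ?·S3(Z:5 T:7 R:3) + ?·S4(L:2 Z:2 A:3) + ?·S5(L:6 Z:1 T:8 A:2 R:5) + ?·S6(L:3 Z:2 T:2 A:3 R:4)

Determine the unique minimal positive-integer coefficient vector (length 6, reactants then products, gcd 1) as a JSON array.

L: 5·7 = 35 | 4·0+2·0+4·2+2·6+5·3 = 35
Z: 5·6 = 30 | 4·0+2·5+4·2+2·1+5·2 = 30
T: 5·8 = 40 | 4·0+2·7+4·0+2·8+5·2 = 40
A: 5·7 = 35 | 4·1+2·0+4·3+2·2+5·3 = 35
R: 5·8 = 40 | 4·1+2·3+4·0+2·5+5·4 = 40
gcd(5,4,2,4,2,5) = 1

Coefficients: [5, 4, 2, 4, 2, 5]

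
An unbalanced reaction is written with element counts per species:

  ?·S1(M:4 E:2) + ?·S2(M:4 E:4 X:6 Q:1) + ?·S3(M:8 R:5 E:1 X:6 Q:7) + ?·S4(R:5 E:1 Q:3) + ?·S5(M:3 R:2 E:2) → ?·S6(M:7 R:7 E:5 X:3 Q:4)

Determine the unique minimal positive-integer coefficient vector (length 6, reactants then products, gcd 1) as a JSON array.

Coefficients: [2, 2, 1, 5, 6, 6]

M: 2·4+2·4+1·8+5·0+6·3 = 42 | 6·7 = 42
R: 2·0+2·0+1·5+5·5+6·2 = 42 | 6·7 = 42
E: 2·2+2·4+1·1+5·1+6·2 = 30 | 6·5 = 30
X: 2·0+2·6+1·6+5·0+6·0 = 18 | 6·3 = 18
Q: 2·0+2·1+1·7+5·3+6·0 = 24 | 6·4 = 24
gcd(2,2,1,5,6,6) = 1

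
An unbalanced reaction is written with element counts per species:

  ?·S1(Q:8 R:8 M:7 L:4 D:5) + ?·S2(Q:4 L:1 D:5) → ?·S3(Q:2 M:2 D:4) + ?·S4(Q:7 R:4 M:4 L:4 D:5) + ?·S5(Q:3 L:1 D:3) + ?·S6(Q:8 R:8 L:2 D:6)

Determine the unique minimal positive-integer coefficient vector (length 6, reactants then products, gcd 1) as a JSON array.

Q: 2·8+6·4 = 40 | 3·2+2·7+4·3+1·8 = 40
R: 2·8+6·0 = 16 | 3·0+2·4+4·0+1·8 = 16
M: 2·7+6·0 = 14 | 3·2+2·4+4·0+1·0 = 14
L: 2·4+6·1 = 14 | 3·0+2·4+4·1+1·2 = 14
D: 2·5+6·5 = 40 | 3·4+2·5+4·3+1·6 = 40
gcd(2,6,3,2,4,1) = 1

Coefficients: [2, 6, 3, 2, 4, 1]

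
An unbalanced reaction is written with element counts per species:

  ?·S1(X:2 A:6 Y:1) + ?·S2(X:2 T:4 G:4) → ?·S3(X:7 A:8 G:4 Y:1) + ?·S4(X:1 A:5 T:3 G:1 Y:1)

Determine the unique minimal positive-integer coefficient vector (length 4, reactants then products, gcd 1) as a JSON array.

Coefficients: [6, 3, 2, 4]

X: 6·2+3·2 = 18 | 2·7+4·1 = 18
A: 6·6+3·0 = 36 | 2·8+4·5 = 36
T: 6·0+3·4 = 12 | 2·0+4·3 = 12
G: 6·0+3·4 = 12 | 2·4+4·1 = 12
Y: 6·1+3·0 = 6 | 2·1+4·1 = 6
gcd(6,3,2,4) = 1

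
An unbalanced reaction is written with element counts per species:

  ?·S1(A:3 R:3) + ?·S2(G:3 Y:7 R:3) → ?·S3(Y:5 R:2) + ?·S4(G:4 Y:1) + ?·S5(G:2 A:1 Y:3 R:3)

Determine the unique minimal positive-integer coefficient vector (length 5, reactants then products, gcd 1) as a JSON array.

G: 1·0+6·3 = 18 | 6·0+3·4+3·2 = 18
A: 1·3+6·0 = 3 | 6·0+3·0+3·1 = 3
Y: 1·0+6·7 = 42 | 6·5+3·1+3·3 = 42
R: 1·3+6·3 = 21 | 6·2+3·0+3·3 = 21
gcd(1,6,6,3,3) = 1

Coefficients: [1, 6, 6, 3, 3]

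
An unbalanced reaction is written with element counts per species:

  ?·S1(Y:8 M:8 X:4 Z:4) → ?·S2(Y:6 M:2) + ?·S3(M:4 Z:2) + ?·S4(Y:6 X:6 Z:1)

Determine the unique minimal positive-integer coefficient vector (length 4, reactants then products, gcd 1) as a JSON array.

Coefficients: [3, 2, 5, 2]

Y: 3·8 = 24 | 2·6+5·0+2·6 = 24
M: 3·8 = 24 | 2·2+5·4+2·0 = 24
X: 3·4 = 12 | 2·0+5·0+2·6 = 12
Z: 3·4 = 12 | 2·0+5·2+2·1 = 12
gcd(3,2,5,2) = 1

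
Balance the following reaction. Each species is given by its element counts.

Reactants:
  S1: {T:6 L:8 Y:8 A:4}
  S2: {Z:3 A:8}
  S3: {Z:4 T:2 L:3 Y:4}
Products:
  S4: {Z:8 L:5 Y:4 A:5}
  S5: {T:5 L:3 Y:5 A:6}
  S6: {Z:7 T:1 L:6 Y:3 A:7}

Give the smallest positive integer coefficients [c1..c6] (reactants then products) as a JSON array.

Z: 3·0+5·3+4·4 = 31 | 3·8+5·0+1·7 = 31
T: 3·6+5·0+4·2 = 26 | 3·0+5·5+1·1 = 26
L: 3·8+5·0+4·3 = 36 | 3·5+5·3+1·6 = 36
Y: 3·8+5·0+4·4 = 40 | 3·4+5·5+1·3 = 40
A: 3·4+5·8+4·0 = 52 | 3·5+5·6+1·7 = 52
gcd(3,5,4,3,5,1) = 1

Coefficients: [3, 5, 4, 3, 5, 1]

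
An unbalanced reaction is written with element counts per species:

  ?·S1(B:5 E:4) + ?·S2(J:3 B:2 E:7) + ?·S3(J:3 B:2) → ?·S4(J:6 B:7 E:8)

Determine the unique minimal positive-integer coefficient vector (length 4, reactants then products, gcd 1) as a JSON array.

Coefficients: [3, 4, 6, 5]

J: 3·0+4·3+6·3 = 30 | 5·6 = 30
B: 3·5+4·2+6·2 = 35 | 5·7 = 35
E: 3·4+4·7+6·0 = 40 | 5·8 = 40
gcd(3,4,6,5) = 1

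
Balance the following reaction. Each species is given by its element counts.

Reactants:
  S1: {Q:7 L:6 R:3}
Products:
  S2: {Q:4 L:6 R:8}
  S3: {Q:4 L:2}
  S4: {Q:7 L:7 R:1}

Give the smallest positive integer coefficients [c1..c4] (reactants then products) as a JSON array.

Coefficients: [6, 2, 5, 2]

Q: 6·7 = 42 | 2·4+5·4+2·7 = 42
L: 6·6 = 36 | 2·6+5·2+2·7 = 36
R: 6·3 = 18 | 2·8+5·0+2·1 = 18
gcd(6,2,5,2) = 1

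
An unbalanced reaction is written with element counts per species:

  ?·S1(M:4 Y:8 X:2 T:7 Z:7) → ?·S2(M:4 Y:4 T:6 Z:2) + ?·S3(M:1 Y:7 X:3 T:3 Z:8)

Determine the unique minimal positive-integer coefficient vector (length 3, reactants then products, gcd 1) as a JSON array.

M: 6·4 = 24 | 5·4+4·1 = 24
Y: 6·8 = 48 | 5·4+4·7 = 48
X: 6·2 = 12 | 5·0+4·3 = 12
T: 6·7 = 42 | 5·6+4·3 = 42
Z: 6·7 = 42 | 5·2+4·8 = 42
gcd(6,5,4) = 1

Coefficients: [6, 5, 4]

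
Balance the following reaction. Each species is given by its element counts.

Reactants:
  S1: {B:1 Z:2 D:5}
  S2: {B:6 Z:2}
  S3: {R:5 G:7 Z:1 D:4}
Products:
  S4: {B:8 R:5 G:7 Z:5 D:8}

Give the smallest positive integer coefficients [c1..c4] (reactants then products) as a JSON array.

B: 4·1+6·6+5·0 = 40 | 5·8 = 40
R: 4·0+6·0+5·5 = 25 | 5·5 = 25
G: 4·0+6·0+5·7 = 35 | 5·7 = 35
Z: 4·2+6·2+5·1 = 25 | 5·5 = 25
D: 4·5+6·0+5·4 = 40 | 5·8 = 40
gcd(4,6,5,5) = 1

Coefficients: [4, 6, 5, 5]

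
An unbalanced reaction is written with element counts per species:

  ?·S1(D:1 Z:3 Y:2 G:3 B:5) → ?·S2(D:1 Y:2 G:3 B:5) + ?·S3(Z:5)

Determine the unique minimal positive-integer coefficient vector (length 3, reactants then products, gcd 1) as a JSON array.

Coefficients: [5, 5, 3]

D: 5·1 = 5 | 5·1+3·0 = 5
Z: 5·3 = 15 | 5·0+3·5 = 15
Y: 5·2 = 10 | 5·2+3·0 = 10
G: 5·3 = 15 | 5·3+3·0 = 15
B: 5·5 = 25 | 5·5+3·0 = 25
gcd(5,5,3) = 1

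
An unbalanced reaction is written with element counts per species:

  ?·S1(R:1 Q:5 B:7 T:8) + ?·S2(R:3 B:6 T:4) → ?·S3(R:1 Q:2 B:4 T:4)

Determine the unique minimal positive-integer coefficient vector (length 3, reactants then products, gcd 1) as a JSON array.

R: 2·1+1·3 = 5 | 5·1 = 5
Q: 2·5+1·0 = 10 | 5·2 = 10
B: 2·7+1·6 = 20 | 5·4 = 20
T: 2·8+1·4 = 20 | 5·4 = 20
gcd(2,1,5) = 1

Coefficients: [2, 1, 5]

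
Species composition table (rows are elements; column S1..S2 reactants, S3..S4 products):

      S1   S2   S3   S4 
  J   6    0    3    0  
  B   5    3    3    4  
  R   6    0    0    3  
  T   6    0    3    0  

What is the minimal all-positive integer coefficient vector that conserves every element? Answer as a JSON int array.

J: 1·6+3·0 = 6 | 2·3+2·0 = 6
B: 1·5+3·3 = 14 | 2·3+2·4 = 14
R: 1·6+3·0 = 6 | 2·0+2·3 = 6
T: 1·6+3·0 = 6 | 2·3+2·0 = 6
gcd(1,3,2,2) = 1

Coefficients: [1, 3, 2, 2]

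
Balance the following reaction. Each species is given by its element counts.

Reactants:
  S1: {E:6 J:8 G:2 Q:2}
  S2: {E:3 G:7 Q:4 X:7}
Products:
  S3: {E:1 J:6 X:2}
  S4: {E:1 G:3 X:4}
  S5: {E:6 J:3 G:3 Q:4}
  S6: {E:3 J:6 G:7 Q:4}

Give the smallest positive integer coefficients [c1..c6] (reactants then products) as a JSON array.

Coefficients: [6, 4, 4, 5, 6, 1]

E: 6·6+4·3 = 48 | 4·1+5·1+6·6+1·3 = 48
J: 6·8+4·0 = 48 | 4·6+5·0+6·3+1·6 = 48
G: 6·2+4·7 = 40 | 4·0+5·3+6·3+1·7 = 40
Q: 6·2+4·4 = 28 | 4·0+5·0+6·4+1·4 = 28
X: 6·0+4·7 = 28 | 4·2+5·4+6·0+1·0 = 28
gcd(6,4,4,5,6,1) = 1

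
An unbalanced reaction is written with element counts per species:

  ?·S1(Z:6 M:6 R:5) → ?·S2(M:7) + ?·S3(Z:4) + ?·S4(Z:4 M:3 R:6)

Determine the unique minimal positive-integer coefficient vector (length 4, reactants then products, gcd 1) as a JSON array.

Coefficients: [6, 3, 4, 5]

Z: 6·6 = 36 | 3·0+4·4+5·4 = 36
M: 6·6 = 36 | 3·7+4·0+5·3 = 36
R: 6·5 = 30 | 3·0+4·0+5·6 = 30
gcd(6,3,4,5) = 1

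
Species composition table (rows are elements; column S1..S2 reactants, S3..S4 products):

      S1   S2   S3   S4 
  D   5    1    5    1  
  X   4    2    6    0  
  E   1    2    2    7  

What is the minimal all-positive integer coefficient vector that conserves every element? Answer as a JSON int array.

Coefficients: [3, 6, 4, 1]

D: 3·5+6·1 = 21 | 4·5+1·1 = 21
X: 3·4+6·2 = 24 | 4·6+1·0 = 24
E: 3·1+6·2 = 15 | 4·2+1·7 = 15
gcd(3,6,4,1) = 1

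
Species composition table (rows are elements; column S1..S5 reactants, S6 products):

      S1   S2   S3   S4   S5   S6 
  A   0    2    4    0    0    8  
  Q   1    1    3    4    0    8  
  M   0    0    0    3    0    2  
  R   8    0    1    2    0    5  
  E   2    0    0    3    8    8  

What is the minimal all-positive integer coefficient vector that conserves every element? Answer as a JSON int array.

A: 1·0+6·2+3·4+2·0+2·0 = 24 | 3·8 = 24
Q: 1·1+6·1+3·3+2·4+2·0 = 24 | 3·8 = 24
M: 1·0+6·0+3·0+2·3+2·0 = 6 | 3·2 = 6
R: 1·8+6·0+3·1+2·2+2·0 = 15 | 3·5 = 15
E: 1·2+6·0+3·0+2·3+2·8 = 24 | 3·8 = 24
gcd(1,6,3,2,2,3) = 1

Coefficients: [1, 6, 3, 2, 2, 3]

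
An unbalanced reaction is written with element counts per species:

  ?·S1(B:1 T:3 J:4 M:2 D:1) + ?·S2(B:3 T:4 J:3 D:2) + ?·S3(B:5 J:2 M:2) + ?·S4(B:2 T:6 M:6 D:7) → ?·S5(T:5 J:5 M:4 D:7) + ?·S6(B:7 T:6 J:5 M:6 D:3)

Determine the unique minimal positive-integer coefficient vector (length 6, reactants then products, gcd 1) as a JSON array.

B: 6·1+1·3+4·5+3·2 = 35 | 2·0+5·7 = 35
T: 6·3+1·4+4·0+3·6 = 40 | 2·5+5·6 = 40
J: 6·4+1·3+4·2+3·0 = 35 | 2·5+5·5 = 35
M: 6·2+1·0+4·2+3·6 = 38 | 2·4+5·6 = 38
D: 6·1+1·2+4·0+3·7 = 29 | 2·7+5·3 = 29
gcd(6,1,4,3,2,5) = 1

Coefficients: [6, 1, 4, 3, 2, 5]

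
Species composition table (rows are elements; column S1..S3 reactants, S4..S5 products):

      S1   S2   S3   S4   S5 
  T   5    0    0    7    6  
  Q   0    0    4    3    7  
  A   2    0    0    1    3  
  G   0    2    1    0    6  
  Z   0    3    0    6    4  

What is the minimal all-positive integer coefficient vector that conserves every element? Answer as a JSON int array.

Coefficients: [5, 6, 6, 1, 3]

T: 5·5+6·0+6·0 = 25 | 1·7+3·6 = 25
Q: 5·0+6·0+6·4 = 24 | 1·3+3·7 = 24
A: 5·2+6·0+6·0 = 10 | 1·1+3·3 = 10
G: 5·0+6·2+6·1 = 18 | 1·0+3·6 = 18
Z: 5·0+6·3+6·0 = 18 | 1·6+3·4 = 18
gcd(5,6,6,1,3) = 1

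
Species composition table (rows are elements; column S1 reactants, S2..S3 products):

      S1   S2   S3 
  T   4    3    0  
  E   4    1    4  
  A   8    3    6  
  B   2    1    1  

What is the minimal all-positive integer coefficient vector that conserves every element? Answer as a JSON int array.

Coefficients: [3, 4, 2]

T: 3·4 = 12 | 4·3+2·0 = 12
E: 3·4 = 12 | 4·1+2·4 = 12
A: 3·8 = 24 | 4·3+2·6 = 24
B: 3·2 = 6 | 4·1+2·1 = 6
gcd(3,4,2) = 1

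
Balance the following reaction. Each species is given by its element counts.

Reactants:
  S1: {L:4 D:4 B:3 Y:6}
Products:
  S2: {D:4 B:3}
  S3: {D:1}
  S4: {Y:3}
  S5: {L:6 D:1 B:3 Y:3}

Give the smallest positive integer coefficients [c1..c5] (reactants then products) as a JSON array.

L: 3·4 = 12 | 1·0+6·0+4·0+2·6 = 12
D: 3·4 = 12 | 1·4+6·1+4·0+2·1 = 12
B: 3·3 = 9 | 1·3+6·0+4·0+2·3 = 9
Y: 3·6 = 18 | 1·0+6·0+4·3+2·3 = 18
gcd(3,1,6,4,2) = 1

Coefficients: [3, 1, 6, 4, 2]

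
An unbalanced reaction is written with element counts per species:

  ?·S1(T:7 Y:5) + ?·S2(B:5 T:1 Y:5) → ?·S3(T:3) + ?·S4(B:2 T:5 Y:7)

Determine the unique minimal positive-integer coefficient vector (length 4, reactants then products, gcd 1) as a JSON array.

Coefficients: [5, 2, 4, 5]

B: 5·0+2·5 = 10 | 4·0+5·2 = 10
T: 5·7+2·1 = 37 | 4·3+5·5 = 37
Y: 5·5+2·5 = 35 | 4·0+5·7 = 35
gcd(5,2,4,5) = 1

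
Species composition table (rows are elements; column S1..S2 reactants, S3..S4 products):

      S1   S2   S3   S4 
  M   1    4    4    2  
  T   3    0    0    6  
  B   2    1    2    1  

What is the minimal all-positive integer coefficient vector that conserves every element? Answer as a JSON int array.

Coefficients: [2, 3, 3, 1]

M: 2·1+3·4 = 14 | 3·4+1·2 = 14
T: 2·3+3·0 = 6 | 3·0+1·6 = 6
B: 2·2+3·1 = 7 | 3·2+1·1 = 7
gcd(2,3,3,1) = 1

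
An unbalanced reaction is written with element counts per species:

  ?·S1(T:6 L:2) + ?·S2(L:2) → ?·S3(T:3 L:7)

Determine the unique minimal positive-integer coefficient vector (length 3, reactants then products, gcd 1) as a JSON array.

Coefficients: [1, 6, 2]

T: 1·6+6·0 = 6 | 2·3 = 6
L: 1·2+6·2 = 14 | 2·7 = 14
gcd(1,6,2) = 1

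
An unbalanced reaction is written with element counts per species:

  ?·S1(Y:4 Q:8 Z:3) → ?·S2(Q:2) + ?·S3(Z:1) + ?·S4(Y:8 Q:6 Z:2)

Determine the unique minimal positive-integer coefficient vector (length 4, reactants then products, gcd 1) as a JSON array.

Y: 2·4 = 8 | 5·0+4·0+1·8 = 8
Q: 2·8 = 16 | 5·2+4·0+1·6 = 16
Z: 2·3 = 6 | 5·0+4·1+1·2 = 6
gcd(2,5,4,1) = 1

Coefficients: [2, 5, 4, 1]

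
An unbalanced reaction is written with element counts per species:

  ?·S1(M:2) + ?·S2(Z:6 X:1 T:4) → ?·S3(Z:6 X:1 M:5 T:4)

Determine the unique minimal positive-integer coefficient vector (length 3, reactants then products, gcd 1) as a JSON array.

Z: 5·0+2·6 = 12 | 2·6 = 12
X: 5·0+2·1 = 2 | 2·1 = 2
M: 5·2+2·0 = 10 | 2·5 = 10
T: 5·0+2·4 = 8 | 2·4 = 8
gcd(5,2,2) = 1

Coefficients: [5, 2, 2]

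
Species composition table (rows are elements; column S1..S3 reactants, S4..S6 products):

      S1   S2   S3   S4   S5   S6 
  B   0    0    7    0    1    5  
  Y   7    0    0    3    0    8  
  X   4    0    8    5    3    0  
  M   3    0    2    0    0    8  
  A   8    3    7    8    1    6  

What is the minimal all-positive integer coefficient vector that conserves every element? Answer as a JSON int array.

B: 6·0+1·0+3·7 = 21 | 6·0+6·1+3·5 = 21
Y: 6·7+1·0+3·0 = 42 | 6·3+6·0+3·8 = 42
X: 6·4+1·0+3·8 = 48 | 6·5+6·3+3·0 = 48
M: 6·3+1·0+3·2 = 24 | 6·0+6·0+3·8 = 24
A: 6·8+1·3+3·7 = 72 | 6·8+6·1+3·6 = 72
gcd(6,1,3,6,6,3) = 1

Coefficients: [6, 1, 3, 6, 6, 3]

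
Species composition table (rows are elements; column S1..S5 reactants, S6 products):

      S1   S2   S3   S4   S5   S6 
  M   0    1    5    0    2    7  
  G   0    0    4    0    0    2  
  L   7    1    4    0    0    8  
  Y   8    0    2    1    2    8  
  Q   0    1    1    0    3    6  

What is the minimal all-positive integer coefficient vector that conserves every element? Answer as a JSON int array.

Coefficients: [1, 5, 1, 2, 2, 2]

M: 1·0+5·1+1·5+2·0+2·2 = 14 | 2·7 = 14
G: 1·0+5·0+1·4+2·0+2·0 = 4 | 2·2 = 4
L: 1·7+5·1+1·4+2·0+2·0 = 16 | 2·8 = 16
Y: 1·8+5·0+1·2+2·1+2·2 = 16 | 2·8 = 16
Q: 1·0+5·1+1·1+2·0+2·3 = 12 | 2·6 = 12
gcd(1,5,1,2,2,2) = 1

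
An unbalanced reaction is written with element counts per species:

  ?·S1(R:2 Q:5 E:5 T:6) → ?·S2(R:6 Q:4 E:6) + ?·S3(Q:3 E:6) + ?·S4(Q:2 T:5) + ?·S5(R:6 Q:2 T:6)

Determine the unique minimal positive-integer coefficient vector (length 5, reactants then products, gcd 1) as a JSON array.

Coefficients: [6, 1, 4, 6, 1]

R: 6·2 = 12 | 1·6+4·0+6·0+1·6 = 12
Q: 6·5 = 30 | 1·4+4·3+6·2+1·2 = 30
E: 6·5 = 30 | 1·6+4·6+6·0+1·0 = 30
T: 6·6 = 36 | 1·0+4·0+6·5+1·6 = 36
gcd(6,1,4,6,1) = 1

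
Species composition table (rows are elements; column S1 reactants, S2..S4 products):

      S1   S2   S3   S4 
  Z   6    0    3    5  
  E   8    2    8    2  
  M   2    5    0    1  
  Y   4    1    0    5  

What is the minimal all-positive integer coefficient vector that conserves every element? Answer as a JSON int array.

Z: 4·6 = 24 | 1·0+3·3+3·5 = 24
E: 4·8 = 32 | 1·2+3·8+3·2 = 32
M: 4·2 = 8 | 1·5+3·0+3·1 = 8
Y: 4·4 = 16 | 1·1+3·0+3·5 = 16
gcd(4,1,3,3) = 1

Coefficients: [4, 1, 3, 3]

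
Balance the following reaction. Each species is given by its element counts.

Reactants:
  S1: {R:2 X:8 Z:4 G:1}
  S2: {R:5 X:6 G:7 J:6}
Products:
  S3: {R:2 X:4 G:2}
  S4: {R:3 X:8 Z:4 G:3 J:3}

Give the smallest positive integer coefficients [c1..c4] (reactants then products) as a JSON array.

Coefficients: [4, 2, 3, 4]

R: 4·2+2·5 = 18 | 3·2+4·3 = 18
X: 4·8+2·6 = 44 | 3·4+4·8 = 44
Z: 4·4+2·0 = 16 | 3·0+4·4 = 16
G: 4·1+2·7 = 18 | 3·2+4·3 = 18
J: 4·0+2·6 = 12 | 3·0+4·3 = 12
gcd(4,2,3,4) = 1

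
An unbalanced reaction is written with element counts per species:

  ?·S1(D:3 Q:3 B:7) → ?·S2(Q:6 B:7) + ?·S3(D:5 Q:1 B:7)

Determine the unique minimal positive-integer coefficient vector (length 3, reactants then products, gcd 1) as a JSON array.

D: 5·3 = 15 | 2·0+3·5 = 15
Q: 5·3 = 15 | 2·6+3·1 = 15
B: 5·7 = 35 | 2·7+3·7 = 35
gcd(5,2,3) = 1

Coefficients: [5, 2, 3]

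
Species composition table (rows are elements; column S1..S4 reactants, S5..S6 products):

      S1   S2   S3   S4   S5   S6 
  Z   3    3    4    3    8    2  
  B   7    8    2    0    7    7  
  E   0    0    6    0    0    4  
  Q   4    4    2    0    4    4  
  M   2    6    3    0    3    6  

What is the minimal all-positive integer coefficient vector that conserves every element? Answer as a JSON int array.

Coefficients: [3, 3, 2, 4, 4, 3]

Z: 3·3+3·3+2·4+4·3 = 38 | 4·8+3·2 = 38
B: 3·7+3·8+2·2+4·0 = 49 | 4·7+3·7 = 49
E: 3·0+3·0+2·6+4·0 = 12 | 4·0+3·4 = 12
Q: 3·4+3·4+2·2+4·0 = 28 | 4·4+3·4 = 28
M: 3·2+3·6+2·3+4·0 = 30 | 4·3+3·6 = 30
gcd(3,3,2,4,4,3) = 1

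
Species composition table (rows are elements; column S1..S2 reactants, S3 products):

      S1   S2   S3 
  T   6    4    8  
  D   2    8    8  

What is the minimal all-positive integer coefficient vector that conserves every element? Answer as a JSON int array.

Coefficients: [4, 4, 5]

T: 4·6+4·4 = 40 | 5·8 = 40
D: 4·2+4·8 = 40 | 5·8 = 40
gcd(4,4,5) = 1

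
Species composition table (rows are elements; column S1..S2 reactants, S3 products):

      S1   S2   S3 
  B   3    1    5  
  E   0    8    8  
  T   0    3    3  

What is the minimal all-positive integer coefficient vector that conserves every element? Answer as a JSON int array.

B: 4·3+3·1 = 15 | 3·5 = 15
E: 4·0+3·8 = 24 | 3·8 = 24
T: 4·0+3·3 = 9 | 3·3 = 9
gcd(4,3,3) = 1

Coefficients: [4, 3, 3]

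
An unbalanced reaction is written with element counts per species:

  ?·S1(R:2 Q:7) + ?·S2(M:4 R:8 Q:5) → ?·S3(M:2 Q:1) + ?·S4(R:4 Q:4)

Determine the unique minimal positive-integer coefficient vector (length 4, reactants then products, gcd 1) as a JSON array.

Coefficients: [2, 2, 4, 5]

M: 2·0+2·4 = 8 | 4·2+5·0 = 8
R: 2·2+2·8 = 20 | 4·0+5·4 = 20
Q: 2·7+2·5 = 24 | 4·1+5·4 = 24
gcd(2,2,4,5) = 1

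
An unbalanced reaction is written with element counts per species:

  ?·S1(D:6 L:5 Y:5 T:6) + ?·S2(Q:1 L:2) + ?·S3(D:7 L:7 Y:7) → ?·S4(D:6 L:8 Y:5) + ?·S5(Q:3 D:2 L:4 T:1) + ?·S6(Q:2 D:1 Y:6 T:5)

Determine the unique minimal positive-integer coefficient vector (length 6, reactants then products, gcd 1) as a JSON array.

Coefficients: [1, 5, 3, 4, 1, 1]

Q: 1·0+5·1+3·0 = 5 | 4·0+1·3+1·2 = 5
D: 1·6+5·0+3·7 = 27 | 4·6+1·2+1·1 = 27
L: 1·5+5·2+3·7 = 36 | 4·8+1·4+1·0 = 36
Y: 1·5+5·0+3·7 = 26 | 4·5+1·0+1·6 = 26
T: 1·6+5·0+3·0 = 6 | 4·0+1·1+1·5 = 6
gcd(1,5,3,4,1,1) = 1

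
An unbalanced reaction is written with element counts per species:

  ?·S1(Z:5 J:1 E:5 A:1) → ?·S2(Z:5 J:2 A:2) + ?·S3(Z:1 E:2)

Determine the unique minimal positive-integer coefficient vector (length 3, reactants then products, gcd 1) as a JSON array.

Z: 2·5 = 10 | 1·5+5·1 = 10
J: 2·1 = 2 | 1·2+5·0 = 2
E: 2·5 = 10 | 1·0+5·2 = 10
A: 2·1 = 2 | 1·2+5·0 = 2
gcd(2,1,5) = 1

Coefficients: [2, 1, 5]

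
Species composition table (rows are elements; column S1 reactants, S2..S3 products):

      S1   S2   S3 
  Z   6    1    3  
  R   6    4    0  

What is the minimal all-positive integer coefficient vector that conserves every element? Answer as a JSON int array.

Coefficients: [2, 3, 3]

Z: 2·6 = 12 | 3·1+3·3 = 12
R: 2·6 = 12 | 3·4+3·0 = 12
gcd(2,3,3) = 1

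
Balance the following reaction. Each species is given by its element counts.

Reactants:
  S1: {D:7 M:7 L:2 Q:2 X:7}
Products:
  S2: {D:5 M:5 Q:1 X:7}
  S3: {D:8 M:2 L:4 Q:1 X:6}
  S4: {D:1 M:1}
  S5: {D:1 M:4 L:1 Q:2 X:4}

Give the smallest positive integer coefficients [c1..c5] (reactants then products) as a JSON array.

D: 3·7 = 21 | 1·5+1·8+6·1+2·1 = 21
M: 3·7 = 21 | 1·5+1·2+6·1+2·4 = 21
L: 3·2 = 6 | 1·0+1·4+6·0+2·1 = 6
Q: 3·2 = 6 | 1·1+1·1+6·0+2·2 = 6
X: 3·7 = 21 | 1·7+1·6+6·0+2·4 = 21
gcd(3,1,1,6,2) = 1

Coefficients: [3, 1, 1, 6, 2]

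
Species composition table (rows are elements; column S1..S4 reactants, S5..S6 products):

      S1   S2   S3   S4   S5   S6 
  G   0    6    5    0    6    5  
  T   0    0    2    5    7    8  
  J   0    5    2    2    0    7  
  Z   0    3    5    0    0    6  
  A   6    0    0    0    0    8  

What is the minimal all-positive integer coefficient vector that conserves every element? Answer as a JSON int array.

G: 4·0+1·6+3·5+5·0 = 21 | 1·6+3·5 = 21
T: 4·0+1·0+3·2+5·5 = 31 | 1·7+3·8 = 31
J: 4·0+1·5+3·2+5·2 = 21 | 1·0+3·7 = 21
Z: 4·0+1·3+3·5+5·0 = 18 | 1·0+3·6 = 18
A: 4·6+1·0+3·0+5·0 = 24 | 1·0+3·8 = 24
gcd(4,1,3,5,1,3) = 1

Coefficients: [4, 1, 3, 5, 1, 3]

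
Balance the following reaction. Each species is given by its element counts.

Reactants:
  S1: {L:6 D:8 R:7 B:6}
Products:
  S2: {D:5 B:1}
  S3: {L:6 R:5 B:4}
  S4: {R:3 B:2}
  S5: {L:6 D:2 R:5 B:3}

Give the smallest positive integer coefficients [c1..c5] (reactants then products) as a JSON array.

Coefficients: [3, 4, 1, 2, 2]

L: 3·6 = 18 | 4·0+1·6+2·0+2·6 = 18
D: 3·8 = 24 | 4·5+1·0+2·0+2·2 = 24
R: 3·7 = 21 | 4·0+1·5+2·3+2·5 = 21
B: 3·6 = 18 | 4·1+1·4+2·2+2·3 = 18
gcd(3,4,1,2,2) = 1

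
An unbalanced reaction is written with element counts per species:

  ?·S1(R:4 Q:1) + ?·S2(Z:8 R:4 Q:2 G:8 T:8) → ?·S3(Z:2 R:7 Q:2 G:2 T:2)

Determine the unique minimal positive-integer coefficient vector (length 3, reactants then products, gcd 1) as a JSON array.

Z: 6·0+1·8 = 8 | 4·2 = 8
R: 6·4+1·4 = 28 | 4·7 = 28
Q: 6·1+1·2 = 8 | 4·2 = 8
G: 6·0+1·8 = 8 | 4·2 = 8
T: 6·0+1·8 = 8 | 4·2 = 8
gcd(6,1,4) = 1

Coefficients: [6, 1, 4]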